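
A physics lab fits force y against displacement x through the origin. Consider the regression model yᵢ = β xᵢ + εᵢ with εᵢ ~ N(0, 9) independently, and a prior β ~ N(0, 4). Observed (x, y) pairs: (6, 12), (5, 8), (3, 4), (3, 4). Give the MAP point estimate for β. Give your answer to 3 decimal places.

β̂_MAP = 1.674

log p(β | y) = −Σ(yᵢ − βxᵢ)²/(2·9) − β²/(2·4) + const.
Setting the derivative to zero: Σxᵢ(yᵢ − βxᵢ)/9 − β/4 = 0, so β = Σxᵢyᵢ / (Σxᵢ² + σ²/τ²).
Σxᵢyᵢ = 6·12 + 5·8 + 3·4 + 3·4 = 136; Σxᵢ² = 79; σ²/τ² = 2.25.
β̂_MAP = 136 / (79 + 2.25) = 136/81.25 ≈ 1.674.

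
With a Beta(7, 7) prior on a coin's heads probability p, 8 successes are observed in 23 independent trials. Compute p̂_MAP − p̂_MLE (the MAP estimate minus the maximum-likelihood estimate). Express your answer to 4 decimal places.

Posterior is Beta(15, 22); MAP = (15−1)/(37−2) = 14/35 ≈ 0.40000.
MLE ignores the prior: p̂_MLE = k/n = 8/23 ≈ 0.34783.
Difference = 14/35 − 8/23 = 6/115 ≈ 0.0522.

MAP − MLE = 0.0522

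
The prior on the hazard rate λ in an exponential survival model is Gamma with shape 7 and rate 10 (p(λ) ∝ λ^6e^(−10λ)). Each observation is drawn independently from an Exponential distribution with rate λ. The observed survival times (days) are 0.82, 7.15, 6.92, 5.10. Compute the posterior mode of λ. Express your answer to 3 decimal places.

λ̂_MAP = 0.333

The Exponential(rate=λ) likelihood is ∝ λ^n e^(−λΣtᵢ). Here n = 4 and Σtᵢ = 0.82 + 7.15 + 6.92 + 5.10 = 19.99.
Posterior ∝ λ^6e^(−10λ) · λ^4e^(−19.99λ) = λ^10e^(−29.99λ), i.e. Gamma(11, 29.99).
Mode = (a−1)/b = 10/29.99 ≈ 0.333.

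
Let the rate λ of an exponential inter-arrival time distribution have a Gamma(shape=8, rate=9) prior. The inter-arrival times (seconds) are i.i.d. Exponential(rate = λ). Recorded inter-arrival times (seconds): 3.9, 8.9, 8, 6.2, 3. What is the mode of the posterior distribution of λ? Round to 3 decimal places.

The Exponential(rate=λ) likelihood is ∝ λ^n e^(−λΣtᵢ). Here n = 5 and Σtᵢ = 3.9 + 8.9 + 8 + 6.2 + 3 = 30.
Posterior ∝ λ^7e^(−9λ) · λ^5e^(−30λ) = λ^12e^(−39λ), i.e. Gamma(13, 39).
Mode = (a−1)/b = 12/39 ≈ 0.308.

λ̂_MAP = 0.308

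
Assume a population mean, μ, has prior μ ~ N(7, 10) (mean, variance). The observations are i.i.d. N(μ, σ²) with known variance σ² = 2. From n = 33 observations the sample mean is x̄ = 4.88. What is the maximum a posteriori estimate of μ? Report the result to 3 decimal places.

μ̂_MAP = 4.893

n = 33, x̄ = 4.88.
For a Normal prior and Normal likelihood with known variance, the posterior is Normal; its mode equals its mean, the precision-weighted average.
Prior precision 1/σ₀² = 1/10 = 0.1; data precision n/σ² = 33/2 = 16.5.
μ̂ = (0.1·7 + 16.5·4.88) / (0.1 + 16.5) = 81.22/16.6 = 4061/830 ≈ 4.893.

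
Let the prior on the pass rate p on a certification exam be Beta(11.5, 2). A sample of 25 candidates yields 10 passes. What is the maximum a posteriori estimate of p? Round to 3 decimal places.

Prior: Beta(11.5, 2).
Data: 10 successes in 25 trials. The binomial likelihood contributes p^10(1−p)^15, so the posterior is Beta(11.5+10, 2+15) = Beta(21.5, 17).
For Beta(a, b) with a, b > 1 the mode is (a−1)/(a+b−2) = 20.5/36.5 ≈ 0.562.

p̂_MAP = 0.562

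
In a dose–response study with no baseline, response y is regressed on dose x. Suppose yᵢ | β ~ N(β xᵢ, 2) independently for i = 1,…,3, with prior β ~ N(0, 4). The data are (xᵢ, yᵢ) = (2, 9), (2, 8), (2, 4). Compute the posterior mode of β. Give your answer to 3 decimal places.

β̂_MAP = 3.360

log p(β | y) = −Σ(yᵢ − βxᵢ)²/(2·2) − β²/(2·4) + const.
Setting the derivative to zero: Σxᵢ(yᵢ − βxᵢ)/2 − β/4 = 0, so β = Σxᵢyᵢ / (Σxᵢ² + σ²/τ²).
Σxᵢyᵢ = 2·9 + 2·8 + 2·4 = 42; Σxᵢ² = 12; σ²/τ² = 0.5.
β̂_MAP = 42 / (12 + 0.5) = 42/12.5 ≈ 3.360.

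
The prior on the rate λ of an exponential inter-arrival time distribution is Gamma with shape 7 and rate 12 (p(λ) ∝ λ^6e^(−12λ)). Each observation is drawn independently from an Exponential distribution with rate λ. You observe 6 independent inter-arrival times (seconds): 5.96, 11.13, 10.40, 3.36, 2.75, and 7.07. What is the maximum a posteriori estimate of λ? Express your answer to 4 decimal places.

λ̂_MAP = 0.2278

The Exponential(rate=λ) likelihood is ∝ λ^n e^(−λΣtᵢ). Here n = 6 and Σtᵢ = 5.96 + 11.13 + 10.40 + 3.36 + 2.75 + 7.07 = 40.67.
Posterior ∝ λ^6e^(−12λ) · λ^6e^(−40.67λ) = λ^12e^(−52.67λ), i.e. Gamma(13, 52.67).
Mode = (a−1)/b = 12/52.67 ≈ 0.2278.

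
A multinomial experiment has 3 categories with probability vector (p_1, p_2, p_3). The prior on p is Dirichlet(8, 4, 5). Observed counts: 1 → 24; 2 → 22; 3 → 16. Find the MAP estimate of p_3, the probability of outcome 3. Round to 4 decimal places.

The posterior is Dirichlet(αᵢ + nᵢ) = Dirichlet(32, 26, 21).
For a Dirichlet(a₁,…,a_K) with all aᵢ > 1, the mode has j-th component (aⱼ − 1)/(Σaᵢ − K).
Here Σaᵢ = 79 and K = 3, so p_3 = (21 − 1)/(79 − 3) = 20/76 ≈ 0.2632.

MAP estimate: 0.2632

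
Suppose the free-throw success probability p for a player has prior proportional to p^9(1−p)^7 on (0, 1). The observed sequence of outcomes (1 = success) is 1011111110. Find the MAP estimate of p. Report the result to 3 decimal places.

The prior density ∝ p^9(1−p)^7 is the kernel of Beta(10, 8).
Data: 8 successes in 10 trials (from the sequence). The binomial likelihood contributes p^8(1−p)^2, so the posterior is Beta(10+8, 8+2) = Beta(18, 10).
For Beta(a, b) with a, b > 1 the mode is (a−1)/(a+b−2) = 17/26 ≈ 0.654.

p̂_MAP = 0.654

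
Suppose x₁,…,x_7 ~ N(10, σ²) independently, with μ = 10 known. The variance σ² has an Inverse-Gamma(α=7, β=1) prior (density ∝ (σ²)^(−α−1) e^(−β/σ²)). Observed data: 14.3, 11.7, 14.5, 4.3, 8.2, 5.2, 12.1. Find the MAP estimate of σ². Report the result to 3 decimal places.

Sum of squared deviations about the known mean: SS = (14.3−10)² + (11.7−10)² + (14.5−10)² + (4.3−10)² + (8.2−10)² + (5.2−10)² + (12.1−10)² = 104.81.
The Normal likelihood contributes (σ²)^(−n/2) exp(−SS/(2σ²)), so the posterior is Inverse-Gamma(α + n/2, β + SS/2) = Inverse-Gamma(10.5, 53.405).
The mode of Inverse-Gamma(a, b) is b/(a+1) = 53.405/11.5 ≈ 4.644.

σ̂²_MAP = 4.644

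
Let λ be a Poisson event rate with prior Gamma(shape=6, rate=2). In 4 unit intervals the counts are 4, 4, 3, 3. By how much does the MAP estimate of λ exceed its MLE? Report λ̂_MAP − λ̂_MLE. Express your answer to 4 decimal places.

Σxᵢ = 14. Posterior is Gamma(20, 6); MAP = (20−1)/6 = 19/6 ≈ 3.16667.
MLE = x̄ = 14/4 ≈ 3.50000.
Difference = 19/6 − 14/4 = -1/3 ≈ -0.3333.

MAP − MLE = -0.3333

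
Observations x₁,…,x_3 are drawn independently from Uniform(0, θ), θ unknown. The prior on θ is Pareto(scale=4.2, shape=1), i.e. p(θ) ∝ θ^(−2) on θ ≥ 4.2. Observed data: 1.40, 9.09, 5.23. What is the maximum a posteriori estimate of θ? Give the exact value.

θ̂_MAP = 9.09

The Uniform(0, θ) likelihood is θ^(−n) for θ ≥ max(xᵢ), zero otherwise. Here max(xᵢ) = 9.09.
Posterior ∝ θ^(−2) · θ^(−3) = θ^(−5) on θ ≥ max(4.2, 9.09) = 9.09.
This density is strictly decreasing in θ, so the posterior mode lies at the lower boundary of the support.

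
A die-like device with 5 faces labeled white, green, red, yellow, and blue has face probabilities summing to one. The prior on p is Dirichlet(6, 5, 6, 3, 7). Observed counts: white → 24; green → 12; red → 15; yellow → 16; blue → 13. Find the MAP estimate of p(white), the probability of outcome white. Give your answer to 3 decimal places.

MAP estimate of p(white) = 0.284

The posterior is Dirichlet(αᵢ + nᵢ) = Dirichlet(30, 17, 21, 19, 20).
For a Dirichlet(a₁,…,a_K) with all aᵢ > 1, the mode has j-th component (aⱼ − 1)/(Σaᵢ − K).
Here Σaᵢ = 107 and K = 5, so p(white) = (30 − 1)/(107 − 5) = 29/102 ≈ 0.284.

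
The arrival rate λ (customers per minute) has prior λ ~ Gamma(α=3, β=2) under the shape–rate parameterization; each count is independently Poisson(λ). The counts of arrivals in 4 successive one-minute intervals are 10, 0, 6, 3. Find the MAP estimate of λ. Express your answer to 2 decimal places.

Σxᵢ = 10+0+6+3 = 19, with n = 4.
Posterior ∝ λ^2e^(−2λ) · λ^19e^(−4λ) = λ^21e^(−6λ), i.e. Gamma(shape=22, rate=6).
The mode of a Gamma(a, b) with a ≥ 1 (shape–rate) is (a−1)/b = 21/6 ≈ 3.50.

λ̂_MAP = 3.50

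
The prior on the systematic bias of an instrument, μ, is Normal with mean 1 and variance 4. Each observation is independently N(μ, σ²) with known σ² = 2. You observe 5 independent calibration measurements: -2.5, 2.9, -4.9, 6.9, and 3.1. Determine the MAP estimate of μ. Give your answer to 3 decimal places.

n = 5; x̄ = ((-2.5) + 2.9 + (-4.9) + 6.9 + 3.1)/5 = 5.5/5 = 1.1.
For a Normal prior and Normal likelihood with known variance, the posterior is Normal; its mode equals its mean, the precision-weighted average.
Prior precision 1/σ₀² = 1/4 = 0.25; data precision n/σ² = 5/2 = 2.5.
μ̂ = (0.25·1 + 2.5·1.1) / (0.25 + 2.5) = 3/2.75 = 12/11 ≈ 1.091.

μ̂_MAP = 1.091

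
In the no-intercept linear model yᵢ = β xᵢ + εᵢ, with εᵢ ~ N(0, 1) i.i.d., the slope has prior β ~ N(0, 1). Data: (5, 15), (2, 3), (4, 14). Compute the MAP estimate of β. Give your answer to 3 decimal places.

β̂_MAP = 2.978

log p(β | y) = −Σ(yᵢ − βxᵢ)²/(2·1) − β²/(2·1) + const.
Setting the derivative to zero: Σxᵢ(yᵢ − βxᵢ)/1 − β/1 = 0, so β = Σxᵢyᵢ / (Σxᵢ² + σ²/τ²).
Σxᵢyᵢ = 5·15 + 2·3 + 4·14 = 137; Σxᵢ² = 45; σ²/τ² = 1.
β̂_MAP = 137 / (45 + 1) = 137/46 ≈ 2.978.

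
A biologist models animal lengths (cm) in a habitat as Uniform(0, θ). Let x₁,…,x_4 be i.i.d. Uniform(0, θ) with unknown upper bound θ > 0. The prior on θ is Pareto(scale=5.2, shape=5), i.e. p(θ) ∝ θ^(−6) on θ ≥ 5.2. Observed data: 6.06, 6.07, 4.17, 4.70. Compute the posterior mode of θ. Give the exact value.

θ̂_MAP = 6.07

The Uniform(0, θ) likelihood is θ^(−n) for θ ≥ max(xᵢ), zero otherwise. Here max(xᵢ) = 6.07.
Posterior ∝ θ^(−6) · θ^(−4) = θ^(−10) on θ ≥ max(5.2, 6.07) = 6.07.
This density is strictly decreasing in θ, so the posterior mode lies at the lower boundary of the support.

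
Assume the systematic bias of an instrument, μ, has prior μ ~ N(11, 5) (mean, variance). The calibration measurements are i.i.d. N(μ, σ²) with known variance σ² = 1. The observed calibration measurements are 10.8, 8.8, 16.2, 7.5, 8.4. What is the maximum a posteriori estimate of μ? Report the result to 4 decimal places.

n = 5; x̄ = (10.8 + 8.8 + 16.2 + 7.5 + 8.4)/5 = 51.7/5 = 10.34.
For a Normal prior and Normal likelihood with known variance, the posterior is Normal; its mode equals its mean, the precision-weighted average.
Prior precision 1/σ₀² = 1/5 = 0.2; data precision n/σ² = 5/1 = 5.
μ̂ = (0.2·11 + 5·10.34) / (0.2 + 5) = 53.9/5.2 = 539/52 ≈ 10.3654.

μ̂_MAP = 10.3654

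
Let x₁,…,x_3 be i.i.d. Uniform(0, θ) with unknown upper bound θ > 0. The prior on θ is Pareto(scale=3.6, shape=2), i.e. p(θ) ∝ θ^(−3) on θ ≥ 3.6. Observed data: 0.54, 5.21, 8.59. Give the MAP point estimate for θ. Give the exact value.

The Uniform(0, θ) likelihood is θ^(−n) for θ ≥ max(xᵢ), zero otherwise. Here max(xᵢ) = 8.59.
Posterior ∝ θ^(−3) · θ^(−3) = θ^(−6) on θ ≥ max(3.6, 8.59) = 8.59.
This density is strictly decreasing in θ, so the posterior mode lies at the lower boundary of the support.

θ̂_MAP = 8.59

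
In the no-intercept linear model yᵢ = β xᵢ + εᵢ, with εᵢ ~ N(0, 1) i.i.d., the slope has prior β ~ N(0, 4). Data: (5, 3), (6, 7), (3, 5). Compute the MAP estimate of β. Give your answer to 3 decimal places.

β̂_MAP = 1.025

log p(β | y) = −Σ(yᵢ − βxᵢ)²/(2·1) − β²/(2·4) + const.
Setting the derivative to zero: Σxᵢ(yᵢ − βxᵢ)/1 − β/4 = 0, so β = Σxᵢyᵢ / (Σxᵢ² + σ²/τ²).
Σxᵢyᵢ = 5·3 + 6·7 + 3·5 = 72; Σxᵢ² = 70; σ²/τ² = 0.25.
β̂_MAP = 72 / (70 + 0.25) = 72/70.25 ≈ 1.025.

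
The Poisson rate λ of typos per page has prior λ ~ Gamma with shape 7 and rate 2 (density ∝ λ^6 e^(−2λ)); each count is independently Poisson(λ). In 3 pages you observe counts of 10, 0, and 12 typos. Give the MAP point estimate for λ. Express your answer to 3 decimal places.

λ̂_MAP = 5.600

Σxᵢ = 10+0+12 = 22, with n = 3.
Posterior ∝ λ^6e^(−2λ) · λ^22e^(−3λ) = λ^28e^(−5λ), i.e. Gamma(shape=29, rate=5).
The mode of a Gamma(a, b) with a ≥ 1 (shape–rate) is (a−1)/b = 28/5 ≈ 5.600.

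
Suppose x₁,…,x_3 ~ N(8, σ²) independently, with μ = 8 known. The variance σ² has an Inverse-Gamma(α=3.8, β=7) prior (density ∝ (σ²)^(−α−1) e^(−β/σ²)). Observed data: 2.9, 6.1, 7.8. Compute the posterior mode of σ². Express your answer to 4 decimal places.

Sum of squared deviations about the known mean: SS = (2.9−8)² + (6.1−8)² + (7.8−8)² = 29.66.
The Normal likelihood contributes (σ²)^(−n/2) exp(−SS/(2σ²)), so the posterior is Inverse-Gamma(α + n/2, β + SS/2) = Inverse-Gamma(5.3, 21.83).
The mode of Inverse-Gamma(a, b) is b/(a+1) = 21.83/6.3 ≈ 3.4651.

σ̂²_MAP = 3.4651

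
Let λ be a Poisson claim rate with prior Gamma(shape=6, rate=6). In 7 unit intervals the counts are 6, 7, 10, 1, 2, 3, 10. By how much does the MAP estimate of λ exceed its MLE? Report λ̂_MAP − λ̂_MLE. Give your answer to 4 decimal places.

MAP − MLE = -2.1868

Σxᵢ = 39. Posterior is Gamma(45, 13); MAP = (45−1)/13 = 44/13 ≈ 3.38462.
MLE = x̄ = 39/7 ≈ 5.57143.
Difference = 44/13 − 39/7 = -199/91 ≈ -2.1868.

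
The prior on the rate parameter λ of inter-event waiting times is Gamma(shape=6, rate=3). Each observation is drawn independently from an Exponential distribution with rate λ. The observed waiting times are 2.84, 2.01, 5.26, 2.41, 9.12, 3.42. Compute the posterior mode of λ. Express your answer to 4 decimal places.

λ̂_MAP = 0.3920

The Exponential(rate=λ) likelihood is ∝ λ^n e^(−λΣtᵢ). Here n = 6 and Σtᵢ = 2.84 + 2.01 + 5.26 + 2.41 + 9.12 + 3.42 = 25.06.
Posterior ∝ λ^5e^(−3λ) · λ^6e^(−25.06λ) = λ^11e^(−28.06λ), i.e. Gamma(12, 28.06).
Mode = (a−1)/b = 11/28.06 ≈ 0.3920.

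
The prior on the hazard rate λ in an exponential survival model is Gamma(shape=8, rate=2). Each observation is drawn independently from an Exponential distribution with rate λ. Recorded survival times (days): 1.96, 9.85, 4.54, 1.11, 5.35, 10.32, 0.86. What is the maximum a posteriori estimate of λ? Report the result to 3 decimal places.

λ̂_MAP = 0.389

The Exponential(rate=λ) likelihood is ∝ λ^n e^(−λΣtᵢ). Here n = 7 and Σtᵢ = 1.96 + 9.85 + 4.54 + 1.11 + 5.35 + 10.32 + 0.86 = 33.99.
Posterior ∝ λ^7e^(−2λ) · λ^7e^(−33.99λ) = λ^14e^(−35.99λ), i.e. Gamma(15, 35.99).
Mode = (a−1)/b = 14/35.99 ≈ 0.389.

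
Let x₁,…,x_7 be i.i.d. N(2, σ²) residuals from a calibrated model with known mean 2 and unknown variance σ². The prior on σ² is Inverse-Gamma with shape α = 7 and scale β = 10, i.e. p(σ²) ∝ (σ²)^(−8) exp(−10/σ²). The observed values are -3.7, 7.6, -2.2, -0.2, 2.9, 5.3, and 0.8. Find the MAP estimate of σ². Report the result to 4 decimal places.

σ̂²_MAP = 5.1943

Sum of squared deviations about the known mean: SS = (-3.7−2)² + (7.6−2)² + (-2.2−2)² + (-0.2−2)² + (2.9−2)² + (5.3−2)² + (0.8−2)² = 99.47.
The Normal likelihood contributes (σ²)^(−n/2) exp(−SS/(2σ²)), so the posterior is Inverse-Gamma(α + n/2, β + SS/2) = Inverse-Gamma(10.5, 59.735).
The mode of Inverse-Gamma(a, b) is b/(a+1) = 59.735/11.5 ≈ 5.1943.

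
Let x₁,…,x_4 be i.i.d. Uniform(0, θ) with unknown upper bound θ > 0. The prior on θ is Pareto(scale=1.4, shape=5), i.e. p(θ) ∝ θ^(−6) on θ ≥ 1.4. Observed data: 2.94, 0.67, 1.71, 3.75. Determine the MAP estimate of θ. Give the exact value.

The Uniform(0, θ) likelihood is θ^(−n) for θ ≥ max(xᵢ), zero otherwise. Here max(xᵢ) = 3.75.
Posterior ∝ θ^(−6) · θ^(−4) = θ^(−10) on θ ≥ max(1.4, 3.75) = 3.75.
This density is strictly decreasing in θ, so the posterior mode lies at the lower boundary of the support.

θ̂_MAP = 3.75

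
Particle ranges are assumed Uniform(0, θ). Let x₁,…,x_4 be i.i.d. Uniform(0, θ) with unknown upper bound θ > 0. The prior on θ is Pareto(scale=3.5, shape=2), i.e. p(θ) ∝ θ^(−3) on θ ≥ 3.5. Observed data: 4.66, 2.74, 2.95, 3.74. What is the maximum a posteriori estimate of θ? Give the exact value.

θ̂_MAP = 4.66

The Uniform(0, θ) likelihood is θ^(−n) for θ ≥ max(xᵢ), zero otherwise. Here max(xᵢ) = 4.66.
Posterior ∝ θ^(−3) · θ^(−4) = θ^(−7) on θ ≥ max(3.5, 4.66) = 4.66.
This density is strictly decreasing in θ, so the posterior mode lies at the lower boundary of the support.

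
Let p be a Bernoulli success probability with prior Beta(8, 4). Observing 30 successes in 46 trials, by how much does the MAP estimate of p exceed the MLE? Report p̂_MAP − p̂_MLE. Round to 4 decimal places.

Posterior is Beta(38, 20); MAP = (38−1)/(58−2) = 37/56 ≈ 0.66071.
MLE ignores the prior: p̂_MLE = k/n = 30/46 ≈ 0.65217.
Difference = 37/56 − 30/46 = 11/1288 ≈ 0.0085.

MAP − MLE = 0.0085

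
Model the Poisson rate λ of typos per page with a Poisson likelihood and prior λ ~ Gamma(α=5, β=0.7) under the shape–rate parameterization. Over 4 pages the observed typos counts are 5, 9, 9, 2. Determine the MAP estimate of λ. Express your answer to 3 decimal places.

Σxᵢ = 5+9+9+2 = 25, with n = 4.
Posterior ∝ λ^4e^(−0.7λ) · λ^25e^(−4λ) = λ^29e^(−4.7λ), i.e. Gamma(shape=30, rate=4.7).
The mode of a Gamma(a, b) with a ≥ 1 (shape–rate) is (a−1)/b = 29/4.7 ≈ 6.170.

λ̂_MAP = 6.170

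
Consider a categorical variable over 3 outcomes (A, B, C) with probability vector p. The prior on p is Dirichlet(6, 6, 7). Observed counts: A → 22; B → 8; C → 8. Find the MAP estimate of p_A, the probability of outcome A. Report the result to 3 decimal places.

The posterior is Dirichlet(αᵢ + nᵢ) = Dirichlet(28, 14, 15).
For a Dirichlet(a₁,…,a_K) with all aᵢ > 1, the mode has j-th component (aⱼ − 1)/(Σaᵢ − K).
Here Σaᵢ = 57 and K = 3, so p_A = (28 − 1)/(57 − 3) = 27/54 ≈ 0.500.

MAP estimate of p_A = 0.500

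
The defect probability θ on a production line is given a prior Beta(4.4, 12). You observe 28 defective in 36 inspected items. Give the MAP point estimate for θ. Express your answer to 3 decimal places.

Prior: Beta(4.4, 12).
Data: 28 successes in 36 trials. The binomial likelihood contributes θ^28(1−θ)^8, so the posterior is Beta(4.4+28, 12+8) = Beta(32.4, 20).
For Beta(a, b) with a, b > 1 the mode is (a−1)/(a+b−2) = 31.4/50.4 ≈ 0.623.

θ̂_MAP = 0.623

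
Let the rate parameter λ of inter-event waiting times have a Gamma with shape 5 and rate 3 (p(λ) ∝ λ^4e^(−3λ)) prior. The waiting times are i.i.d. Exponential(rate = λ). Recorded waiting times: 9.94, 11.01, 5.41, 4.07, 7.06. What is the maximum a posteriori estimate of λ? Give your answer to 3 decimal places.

λ̂_MAP = 0.222

The Exponential(rate=λ) likelihood is ∝ λ^n e^(−λΣtᵢ). Here n = 5 and Σtᵢ = 9.94 + 11.01 + 5.41 + 4.07 + 7.06 = 37.49.
Posterior ∝ λ^4e^(−3λ) · λ^5e^(−37.49λ) = λ^9e^(−40.49λ), i.e. Gamma(10, 40.49).
Mode = (a−1)/b = 9/40.49 ≈ 0.222.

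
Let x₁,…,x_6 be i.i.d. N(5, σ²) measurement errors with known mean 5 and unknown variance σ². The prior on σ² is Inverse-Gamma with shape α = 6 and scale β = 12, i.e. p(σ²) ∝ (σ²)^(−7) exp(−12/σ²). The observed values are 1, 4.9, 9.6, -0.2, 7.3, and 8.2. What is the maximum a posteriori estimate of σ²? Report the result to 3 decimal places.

Sum of squared deviations about the known mean: SS = (1−5)² + (4.9−5)² + (9.6−5)² + (-0.2−5)² + (7.3−5)² + (8.2−5)² = 79.74.
The Normal likelihood contributes (σ²)^(−n/2) exp(−SS/(2σ²)), so the posterior is Inverse-Gamma(α + n/2, β + SS/2) = Inverse-Gamma(9, 51.87).
The mode of Inverse-Gamma(a, b) is b/(a+1) = 51.87/10 ≈ 5.187.

σ̂²_MAP = 5.187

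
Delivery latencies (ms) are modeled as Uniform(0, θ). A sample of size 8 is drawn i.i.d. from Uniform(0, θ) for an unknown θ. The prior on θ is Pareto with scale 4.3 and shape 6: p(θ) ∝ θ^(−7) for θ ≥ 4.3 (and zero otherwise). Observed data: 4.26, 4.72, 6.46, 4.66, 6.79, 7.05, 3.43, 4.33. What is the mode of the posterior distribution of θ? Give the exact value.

θ̂_MAP = 7.05

The Uniform(0, θ) likelihood is θ^(−n) for θ ≥ max(xᵢ), zero otherwise. Here max(xᵢ) = 7.05.
Posterior ∝ θ^(−7) · θ^(−8) = θ^(−15) on θ ≥ max(4.3, 7.05) = 7.05.
This density is strictly decreasing in θ, so the posterior mode lies at the lower boundary of the support.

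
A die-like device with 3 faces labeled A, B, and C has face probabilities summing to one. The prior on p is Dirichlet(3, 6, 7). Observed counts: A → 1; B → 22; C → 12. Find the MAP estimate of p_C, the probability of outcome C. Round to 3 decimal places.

The posterior is Dirichlet(αᵢ + nᵢ) = Dirichlet(4, 28, 19).
For a Dirichlet(a₁,…,a_K) with all aᵢ > 1, the mode has j-th component (aⱼ − 1)/(Σaᵢ − K).
Here Σaᵢ = 51 and K = 3, so p_C = (19 − 1)/(51 − 3) = 18/48 ≈ 0.375.

MAP estimate of p_C = 0.375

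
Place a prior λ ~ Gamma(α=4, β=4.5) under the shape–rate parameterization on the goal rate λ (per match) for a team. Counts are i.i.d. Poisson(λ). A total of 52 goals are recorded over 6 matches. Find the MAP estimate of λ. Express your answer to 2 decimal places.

Σxᵢ = 52, n = 6.
Posterior ∝ λ^3e^(−4.5λ) · λ^52e^(−6λ) = λ^55e^(−10.5λ), i.e. Gamma(shape=56, rate=10.5).
The mode of a Gamma(a, b) with a ≥ 1 (shape–rate) is (a−1)/b = 55/10.5 ≈ 5.24.

λ̂_MAP = 5.24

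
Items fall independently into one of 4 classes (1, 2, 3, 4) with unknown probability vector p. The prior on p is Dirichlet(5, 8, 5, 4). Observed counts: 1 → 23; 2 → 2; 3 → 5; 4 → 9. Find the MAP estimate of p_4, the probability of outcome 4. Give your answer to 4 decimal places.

MAP estimate: 0.2105

The posterior is Dirichlet(αᵢ + nᵢ) = Dirichlet(28, 10, 10, 13).
For a Dirichlet(a₁,…,a_K) with all aᵢ > 1, the mode has j-th component (aⱼ − 1)/(Σaᵢ − K).
Here Σaᵢ = 61 and K = 4, so p_4 = (13 − 1)/(61 − 4) = 12/57 ≈ 0.2105.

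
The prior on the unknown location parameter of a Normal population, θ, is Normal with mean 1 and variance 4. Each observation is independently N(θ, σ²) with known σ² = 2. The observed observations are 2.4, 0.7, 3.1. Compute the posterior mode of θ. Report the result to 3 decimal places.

n = 3; x̄ = (2.4 + 0.7 + 3.1)/3 = 6.2/3 = 31/15 ≈ 2.0667.
For a Normal prior and Normal likelihood with known variance, the posterior is Normal; its mode equals its mean, the precision-weighted average.
Prior precision 1/σ₀² = 1/4 = 0.25; data precision n/σ² = 3/2 = 1.5.
θ̂ = (0.25·1 + 1.5·(31/15)) / (0.25 + 1.5) = 3.35/1.75 = 67/35 ≈ 1.914.

θ̂_MAP = 1.914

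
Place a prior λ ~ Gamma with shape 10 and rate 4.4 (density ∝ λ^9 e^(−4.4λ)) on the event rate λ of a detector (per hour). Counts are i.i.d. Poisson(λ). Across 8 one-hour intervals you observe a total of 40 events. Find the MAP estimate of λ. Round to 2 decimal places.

λ̂_MAP = 3.95

Σxᵢ = 40, n = 8.
Posterior ∝ λ^9e^(−4.4λ) · λ^40e^(−8λ) = λ^49e^(−12.4λ), i.e. Gamma(shape=50, rate=12.4).
The mode of a Gamma(a, b) with a ≥ 1 (shape–rate) is (a−1)/b = 49/12.4 ≈ 3.95.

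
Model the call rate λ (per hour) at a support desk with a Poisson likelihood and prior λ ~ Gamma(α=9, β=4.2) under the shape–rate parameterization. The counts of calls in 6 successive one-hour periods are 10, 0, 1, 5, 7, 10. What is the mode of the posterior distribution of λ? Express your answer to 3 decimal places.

Σxᵢ = 10+0+1+5+7+10 = 33, with n = 6.
Posterior ∝ λ^8e^(−4.2λ) · λ^33e^(−6λ) = λ^41e^(−10.2λ), i.e. Gamma(shape=42, rate=10.2).
The mode of a Gamma(a, b) with a ≥ 1 (shape–rate) is (a−1)/b = 41/10.2 ≈ 4.020.

λ̂_MAP = 4.020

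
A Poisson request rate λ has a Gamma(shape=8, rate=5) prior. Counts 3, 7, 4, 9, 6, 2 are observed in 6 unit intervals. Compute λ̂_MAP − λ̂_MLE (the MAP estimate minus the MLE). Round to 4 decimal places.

MAP − MLE = -1.7121

Σxᵢ = 31. Posterior is Gamma(39, 11); MAP = (39−1)/11 = 38/11 ≈ 3.45455.
MLE = x̄ = 31/6 ≈ 5.16667.
Difference = 38/11 − 31/6 = -113/66 ≈ -1.7121.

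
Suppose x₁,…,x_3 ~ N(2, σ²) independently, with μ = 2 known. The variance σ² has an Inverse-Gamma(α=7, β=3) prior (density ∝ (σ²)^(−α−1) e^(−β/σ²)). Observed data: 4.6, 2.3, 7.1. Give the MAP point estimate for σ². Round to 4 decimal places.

Sum of squared deviations about the known mean: SS = (4.6−2)² + (2.3−2)² + (7.1−2)² = 32.86.
The Normal likelihood contributes (σ²)^(−n/2) exp(−SS/(2σ²)), so the posterior is Inverse-Gamma(α + n/2, β + SS/2) = Inverse-Gamma(8.5, 19.43).
The mode of Inverse-Gamma(a, b) is b/(a+1) = 19.43/9.5 ≈ 2.0453.

σ̂²_MAP = 2.0453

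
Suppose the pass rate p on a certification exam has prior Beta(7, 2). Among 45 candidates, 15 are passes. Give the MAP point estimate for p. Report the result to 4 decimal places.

p̂_MAP = 0.4038

Prior: Beta(7, 2).
Data: 15 successes in 45 trials. The binomial likelihood contributes p^15(1−p)^30, so the posterior is Beta(7+15, 2+30) = Beta(22, 32).
For Beta(a, b) with a, b > 1 the mode is (a−1)/(a+b−2) = 21/52 ≈ 0.4038.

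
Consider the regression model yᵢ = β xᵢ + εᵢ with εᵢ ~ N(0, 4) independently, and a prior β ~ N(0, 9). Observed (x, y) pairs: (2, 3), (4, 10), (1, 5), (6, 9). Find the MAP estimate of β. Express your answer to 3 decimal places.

log p(β | y) = −Σ(yᵢ − βxᵢ)²/(2·4) − β²/(2·9) + const.
Setting the derivative to zero: Σxᵢ(yᵢ − βxᵢ)/4 − β/9 = 0, so β = Σxᵢyᵢ / (Σxᵢ² + σ²/τ²).
Σxᵢyᵢ = 2·3 + 4·10 + 1·5 + 6·9 = 105; Σxᵢ² = 57; σ²/τ² = 4/9.
β̂_MAP = 105 / (57 + 4/9) = 105/(517/9) = 945/517 ≈ 1.828.

β̂_MAP = 1.828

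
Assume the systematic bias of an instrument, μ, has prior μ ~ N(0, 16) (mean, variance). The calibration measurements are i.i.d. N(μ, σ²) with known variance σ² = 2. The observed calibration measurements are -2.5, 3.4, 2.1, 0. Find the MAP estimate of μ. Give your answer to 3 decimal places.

μ̂_MAP = 0.727

n = 4; x̄ = ((-2.5) + 3.4 + 2.1 + 0)/4 = 3/4 = 0.75.
For a Normal prior and Normal likelihood with known variance, the posterior is Normal; its mode equals its mean, the precision-weighted average.
Prior precision 1/σ₀² = 1/16 = 0.0625; data precision n/σ² = 4/2 = 2.
μ̂ = (0.0625·0 + 2·0.75) / (0.0625 + 2) = 1.5/2.0625 = 8/11 ≈ 0.727.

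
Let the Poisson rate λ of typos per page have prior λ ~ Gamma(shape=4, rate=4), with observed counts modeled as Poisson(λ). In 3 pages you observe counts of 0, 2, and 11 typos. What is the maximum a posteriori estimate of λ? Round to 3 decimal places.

λ̂_MAP = 2.286

Σxᵢ = 0+2+11 = 13, with n = 3.
Posterior ∝ λ^3e^(−4λ) · λ^13e^(−3λ) = λ^16e^(−7λ), i.e. Gamma(shape=17, rate=7).
The mode of a Gamma(a, b) with a ≥ 1 (shape–rate) is (a−1)/b = 16/7 ≈ 2.286.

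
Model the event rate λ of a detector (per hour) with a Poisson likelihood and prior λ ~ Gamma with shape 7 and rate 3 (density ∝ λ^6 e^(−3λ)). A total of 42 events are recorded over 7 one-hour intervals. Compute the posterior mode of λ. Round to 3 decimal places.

λ̂_MAP = 4.800

Σxᵢ = 42, n = 7.
Posterior ∝ λ^6e^(−3λ) · λ^42e^(−7λ) = λ^48e^(−10λ), i.e. Gamma(shape=49, rate=10).
The mode of a Gamma(a, b) with a ≥ 1 (shape–rate) is (a−1)/b = 48/10 ≈ 4.800.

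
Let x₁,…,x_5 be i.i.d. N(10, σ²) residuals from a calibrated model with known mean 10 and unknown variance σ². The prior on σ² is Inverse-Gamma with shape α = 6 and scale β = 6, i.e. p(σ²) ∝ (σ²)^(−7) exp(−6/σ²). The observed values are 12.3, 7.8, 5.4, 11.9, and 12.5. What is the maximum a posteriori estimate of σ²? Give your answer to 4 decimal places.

σ̂²_MAP = 2.7974

Sum of squared deviations about the known mean: SS = (12.3−10)² + (7.8−10)² + (5.4−10)² + (11.9−10)² + (12.5−10)² = 41.15.
The Normal likelihood contributes (σ²)^(−n/2) exp(−SS/(2σ²)), so the posterior is Inverse-Gamma(α + n/2, β + SS/2) = Inverse-Gamma(8.5, 26.575).
The mode of Inverse-Gamma(a, b) is b/(a+1) = 26.575/9.5 ≈ 2.7974.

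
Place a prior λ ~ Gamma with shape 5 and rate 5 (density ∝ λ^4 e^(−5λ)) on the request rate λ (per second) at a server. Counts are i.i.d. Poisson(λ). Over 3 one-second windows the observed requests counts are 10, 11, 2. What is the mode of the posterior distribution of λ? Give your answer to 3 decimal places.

Σxᵢ = 10+11+2 = 23, with n = 3.
Posterior ∝ λ^4e^(−5λ) · λ^23e^(−3λ) = λ^27e^(−8λ), i.e. Gamma(shape=28, rate=8).
The mode of a Gamma(a, b) with a ≥ 1 (shape–rate) is (a−1)/b = 27/8 ≈ 3.375.

λ̂_MAP = 3.375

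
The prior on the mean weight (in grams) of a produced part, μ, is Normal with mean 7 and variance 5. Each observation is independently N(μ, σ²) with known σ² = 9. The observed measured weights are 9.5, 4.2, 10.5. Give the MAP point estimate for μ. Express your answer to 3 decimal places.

μ̂_MAP = 7.667

n = 3; x̄ = (9.5 + 4.2 + 10.5)/3 = 24.2/3 = 121/15 ≈ 8.0667.
For a Normal prior and Normal likelihood with known variance, the posterior is Normal; its mode equals its mean, the precision-weighted average.
Prior precision 1/σ₀² = 1/5 = 0.2; data precision n/σ² = 3/9 = 1/3.
μ̂ = (0.2·7 + (1/3)·(121/15)) / (0.2 + 1/3) = (184/45)/(8/15) = 23/3 ≈ 7.667.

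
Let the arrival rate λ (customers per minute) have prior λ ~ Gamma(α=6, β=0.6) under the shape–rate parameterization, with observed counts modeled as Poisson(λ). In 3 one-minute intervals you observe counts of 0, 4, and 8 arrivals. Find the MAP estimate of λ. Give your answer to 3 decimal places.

λ̂_MAP = 4.722

Σxᵢ = 0+4+8 = 12, with n = 3.
Posterior ∝ λ^5e^(−0.6λ) · λ^12e^(−3λ) = λ^17e^(−3.6λ), i.e. Gamma(shape=18, rate=3.6).
The mode of a Gamma(a, b) with a ≥ 1 (shape–rate) is (a−1)/b = 17/3.6 ≈ 4.722.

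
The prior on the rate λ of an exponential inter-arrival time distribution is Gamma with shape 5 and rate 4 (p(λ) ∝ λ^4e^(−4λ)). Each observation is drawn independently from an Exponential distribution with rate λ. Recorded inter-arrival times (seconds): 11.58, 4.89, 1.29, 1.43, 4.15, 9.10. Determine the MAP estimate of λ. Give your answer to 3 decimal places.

The Exponential(rate=λ) likelihood is ∝ λ^n e^(−λΣtᵢ). Here n = 6 and Σtᵢ = 11.58 + 4.89 + 1.29 + 1.43 + 4.15 + 9.10 = 32.44.
Posterior ∝ λ^4e^(−4λ) · λ^6e^(−32.44λ) = λ^10e^(−36.44λ), i.e. Gamma(11, 36.44).
Mode = (a−1)/b = 10/36.44 ≈ 0.274.

λ̂_MAP = 0.274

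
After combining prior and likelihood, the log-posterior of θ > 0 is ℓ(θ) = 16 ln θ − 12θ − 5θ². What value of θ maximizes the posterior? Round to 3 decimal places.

θ̂_MAP = 0.800

ℓ'(θ) = 16/θ − 12 − 10θ. Setting this to zero and multiplying by θ: 10θ² + 12θ − 16 = 0.
θ = (−12 + √(12² + 4·10·16)) / (2·10) = (−12 + √784) / 20 = (−12 + 28)/20 = 4/5.
ℓ''(θ) = −16/θ² − 10 < 0, confirming a maximum.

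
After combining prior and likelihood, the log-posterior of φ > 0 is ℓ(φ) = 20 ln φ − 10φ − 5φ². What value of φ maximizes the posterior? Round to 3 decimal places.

φ̂_MAP = 1.000

ℓ'(φ) = 20/φ − 10 − 10φ. Setting this to zero and multiplying by φ: 10φ² + 10φ − 20 = 0.
φ = (−10 + √(10² + 4·10·20)) / (2·10) = (−10 + √900) / 20 = (−10 + 30)/20 = 1.
ℓ''(φ) = −20/φ² − 10 < 0, confirming a maximum.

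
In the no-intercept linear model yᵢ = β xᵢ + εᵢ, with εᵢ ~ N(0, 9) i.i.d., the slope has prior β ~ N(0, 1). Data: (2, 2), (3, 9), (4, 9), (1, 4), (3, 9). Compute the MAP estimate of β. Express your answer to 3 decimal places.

β̂_MAP = 2.042

log p(β | y) = −Σ(yᵢ − βxᵢ)²/(2·9) − β²/(2·1) + const.
Setting the derivative to zero: Σxᵢ(yᵢ − βxᵢ)/9 − β/1 = 0, so β = Σxᵢyᵢ / (Σxᵢ² + σ²/τ²).
Σxᵢyᵢ = 2·2 + 3·9 + 4·9 + 1·4 + 3·9 = 98; Σxᵢ² = 39; σ²/τ² = 9.
β̂_MAP = 98 / (39 + 9) = 98/48 ≈ 2.042.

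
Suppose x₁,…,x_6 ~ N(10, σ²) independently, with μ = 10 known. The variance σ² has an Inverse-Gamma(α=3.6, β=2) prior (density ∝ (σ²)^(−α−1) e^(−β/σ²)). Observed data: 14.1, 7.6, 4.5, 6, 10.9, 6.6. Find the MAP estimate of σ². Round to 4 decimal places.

σ̂²_MAP = 5.6046

Sum of squared deviations about the known mean: SS = (14.1−10)² + (7.6−10)² + (4.5−10)² + (6−10)² + (10.9−10)² + (6.6−10)² = 81.19.
The Normal likelihood contributes (σ²)^(−n/2) exp(−SS/(2σ²)), so the posterior is Inverse-Gamma(α + n/2, β + SS/2) = Inverse-Gamma(6.6, 42.595).
The mode of Inverse-Gamma(a, b) is b/(a+1) = 42.595/7.6 ≈ 5.6046.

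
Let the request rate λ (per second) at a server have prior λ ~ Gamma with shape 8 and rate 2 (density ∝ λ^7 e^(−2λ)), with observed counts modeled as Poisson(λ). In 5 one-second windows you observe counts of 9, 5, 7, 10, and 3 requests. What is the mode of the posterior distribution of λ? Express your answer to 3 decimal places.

λ̂_MAP = 5.857

Σxᵢ = 9+5+7+10+3 = 34, with n = 5.
Posterior ∝ λ^7e^(−2λ) · λ^34e^(−5λ) = λ^41e^(−7λ), i.e. Gamma(shape=42, rate=7).
The mode of a Gamma(a, b) with a ≥ 1 (shape–rate) is (a−1)/b = 41/7 ≈ 5.857.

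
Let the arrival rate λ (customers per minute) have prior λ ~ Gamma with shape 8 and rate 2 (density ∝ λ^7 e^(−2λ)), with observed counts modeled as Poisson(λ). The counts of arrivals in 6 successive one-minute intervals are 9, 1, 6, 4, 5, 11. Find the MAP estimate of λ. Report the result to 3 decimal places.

λ̂_MAP = 5.375

Σxᵢ = 9+1+6+4+5+11 = 36, with n = 6.
Posterior ∝ λ^7e^(−2λ) · λ^36e^(−6λ) = λ^43e^(−8λ), i.e. Gamma(shape=44, rate=8).
The mode of a Gamma(a, b) with a ≥ 1 (shape–rate) is (a−1)/b = 43/8 ≈ 5.375.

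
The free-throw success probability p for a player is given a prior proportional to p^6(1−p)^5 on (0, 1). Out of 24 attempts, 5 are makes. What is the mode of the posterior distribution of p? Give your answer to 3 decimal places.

The prior density ∝ p^6(1−p)^5 is the kernel of Beta(7, 6).
Data: 5 successes in 24 trials. The binomial likelihood contributes p^5(1−p)^19, so the posterior is Beta(7+5, 6+19) = Beta(12, 25).
For Beta(a, b) with a, b > 1 the mode is (a−1)/(a+b−2) = 11/35 ≈ 0.314.

p̂_MAP = 0.314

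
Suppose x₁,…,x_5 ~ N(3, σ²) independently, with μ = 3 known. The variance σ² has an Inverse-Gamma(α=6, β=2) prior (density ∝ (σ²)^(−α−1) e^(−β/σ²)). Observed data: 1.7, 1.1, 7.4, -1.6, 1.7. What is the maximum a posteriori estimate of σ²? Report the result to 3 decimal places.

σ̂²_MAP = 2.711

Sum of squared deviations about the known mean: SS = (1.7−3)² + (1.1−3)² + (7.4−3)² + (-1.6−3)² + (1.7−3)² = 47.51.
The Normal likelihood contributes (σ²)^(−n/2) exp(−SS/(2σ²)), so the posterior is Inverse-Gamma(α + n/2, β + SS/2) = Inverse-Gamma(8.5, 25.755).
The mode of Inverse-Gamma(a, b) is b/(a+1) = 25.755/9.5 ≈ 2.711.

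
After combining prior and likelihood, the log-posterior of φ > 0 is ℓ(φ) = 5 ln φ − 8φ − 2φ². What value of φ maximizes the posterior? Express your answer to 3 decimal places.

ℓ'(φ) = 5/φ − 8 − 4φ. Setting this to zero and multiplying by φ: 4φ² + 8φ − 5 = 0.
φ = (−8 + √(8² + 4·4·5)) / (2·4) = (−8 + √144) / 8 = (−8 + 12)/8 = 1/2.
ℓ''(φ) = −5/φ² − 4 < 0, confirming a maximum.

φ̂_MAP = 0.500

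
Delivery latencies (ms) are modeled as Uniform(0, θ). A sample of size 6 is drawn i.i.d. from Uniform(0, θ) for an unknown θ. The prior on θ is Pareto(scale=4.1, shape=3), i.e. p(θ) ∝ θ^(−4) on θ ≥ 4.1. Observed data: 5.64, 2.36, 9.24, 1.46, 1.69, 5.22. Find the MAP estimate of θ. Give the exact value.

The Uniform(0, θ) likelihood is θ^(−n) for θ ≥ max(xᵢ), zero otherwise. Here max(xᵢ) = 9.24.
Posterior ∝ θ^(−4) · θ^(−6) = θ^(−10) on θ ≥ max(4.1, 9.24) = 9.24.
This density is strictly decreasing in θ, so the posterior mode lies at the lower boundary of the support.

θ̂_MAP = 9.24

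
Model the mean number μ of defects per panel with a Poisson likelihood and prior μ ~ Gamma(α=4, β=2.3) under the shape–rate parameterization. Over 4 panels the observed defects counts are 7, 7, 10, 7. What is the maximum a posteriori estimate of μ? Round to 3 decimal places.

Σxᵢ = 7+7+10+7 = 31, with n = 4.
Posterior ∝ μ^3e^(−2.3μ) · μ^31e^(−4μ) = μ^34e^(−6.3μ), i.e. Gamma(shape=35, rate=6.3).
The mode of a Gamma(a, b) with a ≥ 1 (shape–rate) is (a−1)/b = 34/6.3 ≈ 5.397.

μ̂_MAP = 5.397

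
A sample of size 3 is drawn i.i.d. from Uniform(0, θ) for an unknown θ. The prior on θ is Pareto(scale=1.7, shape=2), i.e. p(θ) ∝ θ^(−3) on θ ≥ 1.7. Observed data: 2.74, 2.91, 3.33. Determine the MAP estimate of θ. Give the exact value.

The Uniform(0, θ) likelihood is θ^(−n) for θ ≥ max(xᵢ), zero otherwise. Here max(xᵢ) = 3.33.
Posterior ∝ θ^(−3) · θ^(−3) = θ^(−6) on θ ≥ max(1.7, 3.33) = 3.33.
This density is strictly decreasing in θ, so the posterior mode lies at the lower boundary of the support.

θ̂_MAP = 3.33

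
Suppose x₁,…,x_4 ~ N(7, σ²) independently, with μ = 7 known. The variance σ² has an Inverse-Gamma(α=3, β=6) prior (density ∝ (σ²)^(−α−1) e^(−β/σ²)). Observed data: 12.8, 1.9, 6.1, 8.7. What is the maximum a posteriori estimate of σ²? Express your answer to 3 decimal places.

σ̂²_MAP = 6.279

Sum of squared deviations about the known mean: SS = (12.8−7)² + (1.9−7)² + (6.1−7)² + (8.7−7)² = 63.35.
The Normal likelihood contributes (σ²)^(−n/2) exp(−SS/(2σ²)), so the posterior is Inverse-Gamma(α + n/2, β + SS/2) = Inverse-Gamma(5, 37.675).
The mode of Inverse-Gamma(a, b) is b/(a+1) = 37.675/6 ≈ 6.279.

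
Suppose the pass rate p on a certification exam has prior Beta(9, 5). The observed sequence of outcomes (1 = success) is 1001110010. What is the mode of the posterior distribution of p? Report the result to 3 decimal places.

Prior: Beta(9, 5).
Data: 5 successes in 10 trials (from the sequence). The binomial likelihood contributes p^5(1−p)^5, so the posterior is Beta(9+5, 5+5) = Beta(14, 10).
For Beta(a, b) with a, b > 1 the mode is (a−1)/(a+b−2) = 13/22 ≈ 0.591.

p̂_MAP = 0.591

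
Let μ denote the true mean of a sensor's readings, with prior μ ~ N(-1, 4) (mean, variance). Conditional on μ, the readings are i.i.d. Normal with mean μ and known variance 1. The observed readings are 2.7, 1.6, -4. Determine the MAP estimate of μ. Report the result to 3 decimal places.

μ̂_MAP = 0.015

n = 3; x̄ = (2.7 + 1.6 + (-4))/3 = 0.3/3 = 0.1.
For a Normal prior and Normal likelihood with known variance, the posterior is Normal; its mode equals its mean, the precision-weighted average.
Prior precision 1/σ₀² = 1/4 = 0.25; data precision n/σ² = 3/1 = 3.
μ̂ = (0.25·(-1) + 3·0.1) / (0.25 + 3) = 0.05/3.25 = 1/65 ≈ 0.015.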